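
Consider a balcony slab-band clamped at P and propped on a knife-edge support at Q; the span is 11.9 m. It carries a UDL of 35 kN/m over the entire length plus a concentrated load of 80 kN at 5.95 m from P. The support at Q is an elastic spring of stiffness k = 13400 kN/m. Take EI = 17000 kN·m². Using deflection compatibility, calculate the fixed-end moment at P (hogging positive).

M_P = 802.9 kN·m

Take the reaction at Q as the redundant and release it; the primary structure is a cantilever fixed at P.
Primary-structure tip deflection at Q by superposition:
  UDL 35: wL⁴/(8EI) = 87734/EI
  point load 80 at a = 5.95: Pa²(3L − a)/(6EI) = 14043/EI
  δ_0 = 101777/EI
Tip deflection under a unit load at Q: L³/(3EI) = 561.7/EI.
With EI = 17000 kN·m²: δ_0 = 5.9869 m and δ_{QQ} = 0.033042 m/kN.
Compatibility — the spring shortens by R_Q/k under the reaction it provides: δ_0 − R_Q·δ_{QQ} = R_Q/k. With 1/k = 0.000075 m/kN, R_Q = δ_0 / (δ_{QQ} + 1/k) = 5.9869 / (0.033042 + 0.000075) = 180.8 kN.
Moment equilibrium about P: M_P = Σ(load moments about P) − R_Q·L = 2954 − 180.8×11.9 = 802.9 kN·m.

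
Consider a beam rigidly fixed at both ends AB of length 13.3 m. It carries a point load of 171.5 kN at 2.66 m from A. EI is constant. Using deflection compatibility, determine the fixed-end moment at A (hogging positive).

M_A = 292 kN·m

Take the two fixed-end moments M_A, M_B as redundants; the released structure is the simple span AB.
End rotations of the released simple span under the applied load (×1/EI):
  at A: point load 171.5 at a = 2.66: Pab(L + b)/(6LEI) = 1456/EI
  at B: point load 171.5 at a = 2.66: Pab(L + a)/(6LEI) = 970.8/EI
  θ_A0 = 1456/EI,  θ_B0 = 970.8/EI
Flexibility coefficients: a unit moment at one end gives L/(3EI) there and L/(6EI) at the far end, so f₁₁ = f₂₂ = 4.433/EI and f₁₂ = f₂₁ = 2.217/EI.
Compatibility — zero rotation at each built-in end:
  4.433 M_A + 2.217 M_B = 1456
  2.217 M_A + 4.433 M_B = 970.8
Solving the pair gives M_A = 292 kN·m and M_B = 72.99 kN·m (hogging).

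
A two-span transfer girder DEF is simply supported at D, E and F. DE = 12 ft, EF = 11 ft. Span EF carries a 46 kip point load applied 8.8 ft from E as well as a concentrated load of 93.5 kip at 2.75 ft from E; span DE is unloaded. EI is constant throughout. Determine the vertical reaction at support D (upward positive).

R_D = -8.661 kip

Release continuity at E by inserting a hinge; the redundant is the internal moment M_E. The primary structure is two simply-supported spans DE and EF.
End slopes at the hinge E, treating each span as simply supported:
  span EF: point load 46 at a = 8.8: Pab(L + b)/(6LEI) = 178.1/EI
  span EF: point load 93.5 at a = 2.75: Pab(L + b)/(6LEI) = 618.7/EI
  relative rotation θ_0 = (0 + 796.8)/EI = 796.8/EI
A unit hogging moment at E produces rotation L₁/(3EI) + L₂/(3EI) = 7.667/EI.
Compatibility: M_E·(L₁+L₂)/(3EI) = θ_0, giving M_E = 103.9 kip·ft (hogging).
Span DE, ΣM about D with M_E applied at E: R_E^{DE}·12 = 0 + 103.9, so R_E^{DE} = 8.661 kip and R_D = 0 − 8.661 = -8.661 kip.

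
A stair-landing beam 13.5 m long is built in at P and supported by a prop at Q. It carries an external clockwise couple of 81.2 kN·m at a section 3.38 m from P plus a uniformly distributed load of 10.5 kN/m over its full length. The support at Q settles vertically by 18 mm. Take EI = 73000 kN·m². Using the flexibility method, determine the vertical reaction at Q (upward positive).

Choose R_Q as the redundant. The primary structure is the cantilever fixed at P.
Free-end deflection of the primary structure under the applied loading (downward +):
  clockwise couple 81.2 at a = 3.38: M₀a(2L − a)/(2EI) = 3241/EI
  UDL 10.5: wL⁴/(8EI) = 43595/EI
  δ_0 = 46836/EI
Flexibility coefficient — unit upward force at Q: δ_{QQ} = L³/(3EI) = 820.1/EI.
With EI = 73000 kN·m²: δ_0 = 0.64159 m and δ_{QQ} = 0.011235 m/kN.
Compatibility — the beam at Q must follow the support down by 0.018 m: δ_0 − R_Q·δ_{QQ} = 0.018, so R_Q = (0.64159 − 0.018)/0.011235 = 55.51 kN.

R_Q = 55.51 kN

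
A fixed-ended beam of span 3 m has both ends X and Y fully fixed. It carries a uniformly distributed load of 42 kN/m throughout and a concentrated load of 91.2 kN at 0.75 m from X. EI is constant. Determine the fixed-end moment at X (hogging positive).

Release both end moments; the primary structure is a simply-supported span XY with redundants M_X and M_Y.
End rotations of the released simple span under the applied load (×1/EI):
  at X: UDL 42: wL³/(24EI) = 47.25/EI
  at Y: UDL 42: wL³/(24EI) = 47.25/EI
  at X: point load 91.2 at a = 0.75: Pab(L + b)/(6LEI) = 44.89/EI
  at Y: point load 91.2 at a = 0.75: Pab(L + a)/(6LEI) = 32.06/EI
  θ_X0 = 92.14/EI,  θ_Y0 = 79.31/EI
Flexibility coefficients: a unit moment at one end gives L/(3EI) there and L/(6EI) at the far end, so f₁₁ = f₂₂ = 1/EI and f₁₂ = f₂₁ = 0.5/EI.
Compatibility — zero rotation at each built-in end:
  1 M_X + 0.5 M_Y = 92.14
  0.5 M_X + 1 M_Y = 79.31
Solving the pair gives M_X = 69.97 kN·m and M_Y = 44.33 kN·m (hogging).

M_X = 69.97 kN·m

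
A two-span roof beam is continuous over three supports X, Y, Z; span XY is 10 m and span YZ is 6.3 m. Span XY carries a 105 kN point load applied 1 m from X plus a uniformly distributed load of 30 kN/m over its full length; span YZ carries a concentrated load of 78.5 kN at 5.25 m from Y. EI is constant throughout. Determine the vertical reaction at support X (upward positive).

R_X = 216.8 kN

Release continuity at Y by inserting a hinge; the redundant is the internal moment M_Y. The primary structure is two simply-supported spans XY and YZ.
Discontinuity in slope at Y on the released structure — sum the simple-span end rotations:
  span XY: point load 105 at a = 1: Pab(L + a)/(6LEI) = 173.2/EI
  span XY: UDL 30: wL³/(24EI) = 1250/EI
  span YZ: point load 78.5 at a = 5.25: Pab(L + b)/(6LEI) = 84.14/EI
  relative rotation θ_0 = (1423 + 84.14)/EI = 1507/EI
A unit hogging moment at Y produces rotation L₁/(3EI) + L₂/(3EI) = 5.433/EI.
Slope continuity at Y: θ_0 = M_Y·5.433/EI, so M_Y = 1507/5.433 = 277.4 kN·m (hogging).
Span XY, ΣM about X with M_Y applied at Y: R_Y^{XY}·10 = 1605 + 277.4, so R_Y^{XY} = 188.2 kN and R_X = 405 − 188.2 = 216.8 kN.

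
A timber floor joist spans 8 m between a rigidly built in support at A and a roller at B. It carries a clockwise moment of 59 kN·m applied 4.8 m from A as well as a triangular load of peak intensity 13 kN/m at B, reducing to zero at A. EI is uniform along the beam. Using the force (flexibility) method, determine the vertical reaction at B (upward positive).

R_B = 37.89 kN

Take the reaction at B as the redundant and release it; the primary structure is a cantilever fixed at A.
Deflection at B on the released cantilever, summing each load's contribution:
  clockwise couple 59 at a = 4.8: M₀a(2L − a)/(2EI) = 1586/EI
  triangular load, peak 13 at the free end: 11w₀L⁴/(120EI) = 4881/EI
  δ_0 = 6467/EI
Tip deflection under a unit load at B: L³/(3EI) = 170.7/EI.
The prop prevents deflection at B: R_B = δ_0/δ_{BB} = 6467/170.7 = 37.89 kN.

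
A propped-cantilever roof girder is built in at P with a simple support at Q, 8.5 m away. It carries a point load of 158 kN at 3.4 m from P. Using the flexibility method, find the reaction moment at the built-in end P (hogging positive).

M_P = 257.9 kN·m

Release the roller at Q. Primary structure: cantilever fixed at P.
Primary-structure tip deflection at Q by superposition:
  point load 158 at a = 3.4: Pa²(3L − a)/(6EI) = 6728/EI
Tip deflection under a unit load at Q: L³/(3EI) = 204.7/EI.
Compatibility at Q: δ_0 − R_Q·δ_{QQ} = 0, so R_Q = 6728/204.7 = 32.86 kN.
Moment equilibrium about P: M_P = Σ(load moments about P) − R_Q·L = 537.2 − 32.86×8.5 = 257.9 kN·m.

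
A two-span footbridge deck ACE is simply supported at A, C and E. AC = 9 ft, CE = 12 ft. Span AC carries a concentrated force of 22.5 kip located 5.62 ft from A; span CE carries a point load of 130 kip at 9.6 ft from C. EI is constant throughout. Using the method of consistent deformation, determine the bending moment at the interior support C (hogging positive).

M_C = 102.1 kip·ft

Insert a hinge at C; M_C is the redundant, and each span becomes simply supported.
Discontinuity in slope at C on the released structure — sum the simple-span end rotations:
  span AC: point load 22.5 at a = 5.62: Pab(L + a)/(6LEI) = 115.7/EI
  span CE: point load 130 at a = 9.6: Pab(L + b)/(6LEI) = 599/EI
  relative rotation θ_0 = (115.7 + 599)/EI = 714.8/EI
A unit hogging moment at C produces rotation L₁/(3EI) + L₂/(3EI) = 7/EI.
Compatibility: M_C·(L₁+L₂)/(3EI) = θ_0, giving M_C = 102.1 kip·ft (hogging).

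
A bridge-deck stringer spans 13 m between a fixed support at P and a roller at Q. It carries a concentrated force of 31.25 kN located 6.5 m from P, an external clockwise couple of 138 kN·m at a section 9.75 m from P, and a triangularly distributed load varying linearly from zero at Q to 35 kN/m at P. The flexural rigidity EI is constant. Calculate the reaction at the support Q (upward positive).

Release the roller at Q. Primary structure: cantilever fixed at P.
Free-end deflection of the primary structure under the applied loading (downward +):
  point load 31.25 at a = 6.5: Pa²(3L − a)/(6EI) = 7152/EI
  clockwise couple 138 at a = 9.75: M₀a(2L − a)/(2EI) = 10932/EI
  triangular load, peak 35 at the fixed end: w₀L⁴/(30EI) = 33321/EI
  δ_0 = 51405/EI
Tip deflection under a unit load at Q: L³/(3EI) = 732.3/EI.
The prop prevents deflection at Q: R_Q = δ_0/δ_{QQ} = 51405/732.3 = 70.19 kN.

R_Q = 70.19 kN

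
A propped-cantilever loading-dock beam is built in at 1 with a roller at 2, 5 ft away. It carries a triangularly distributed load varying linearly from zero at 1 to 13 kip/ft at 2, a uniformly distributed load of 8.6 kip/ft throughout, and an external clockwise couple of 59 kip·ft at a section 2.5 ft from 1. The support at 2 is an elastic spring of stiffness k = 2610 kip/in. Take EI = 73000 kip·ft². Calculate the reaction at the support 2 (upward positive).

Take the reaction at 2 as the redundant and release it; the primary structure is a cantilever fixed at 1.
Downward deflection at the released point 2 due to the loads:
  triangular load, peak 13 at the free end: 11w₀L⁴/(120EI) = 744.8/EI
  UDL 8.6: wL⁴/(8EI) = 671.9/EI
  clockwise couple 59 at a = 2.5: M₀a(2L − a)/(2EI) = 553.1/EI
  δ_0 = 1970/EI
Tip deflection under a unit load at 2: L³/(3EI) = 41.67/EI.
With EI = 73000 kip·ft²: δ_0 = 0.026983 ft and δ_{22} = 0.000571 ft/kip.
Compatibility — the spring shortens by R_2/k under the reaction it provides: δ_0 − R_2·δ_{22} = R_2/k. With 1/k = 1/(2610×12) ft/kip = 0.000032 ft/kip, R_2 = δ_0 / (δ_{22} + 1/k) = 0.026983 / (0.000571 + 0.000032) = 44.77 kip.

R_2 = 44.77 kip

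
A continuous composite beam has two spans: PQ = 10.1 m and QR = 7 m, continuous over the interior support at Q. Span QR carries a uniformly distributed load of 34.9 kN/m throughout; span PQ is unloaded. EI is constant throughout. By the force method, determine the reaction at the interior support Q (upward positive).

R_Q = 143.3 kN

Release continuity at Q by inserting a hinge; the redundant is the internal moment M_Q. The primary structure is two simply-supported spans PQ and QR.
Discontinuity in slope at Q on the released structure — sum the simple-span end rotations:
  span QR: UDL 34.9: wL³/(24EI) = 498.8/EI
  relative rotation θ_0 = (0 + 498.8)/EI = 498.8/EI
A unit hogging moment at Q produces rotation L₁/(3EI) + L₂/(3EI) = 5.7/EI.
Compatibility: M_Q·(L₁+L₂)/(3EI) = θ_0, giving M_Q = 87.51 kN·m (hogging).
Span PQ, ΣM about P with M_Q applied at Q: R_Q^{PQ}·10.1 = 0 + 87.51, so R_Q^{PQ} = 8.664 kN and R_P = 0 − 8.664 = -8.664 kN.
Span QR, ΣM about R: R_Q^{QR}·7 = 855 + 87.51, so R_Q^{QR} = 134.7 kN and R_R = 244.3 − 134.7 = 109.6 kN.
R_Q = 8.664 + 134.7 = 143.3 kN.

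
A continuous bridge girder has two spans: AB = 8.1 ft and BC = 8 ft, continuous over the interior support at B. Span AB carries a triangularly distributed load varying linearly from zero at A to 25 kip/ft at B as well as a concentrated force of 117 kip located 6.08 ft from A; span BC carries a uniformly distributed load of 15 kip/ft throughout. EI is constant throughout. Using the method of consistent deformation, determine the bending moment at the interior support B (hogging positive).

M_B = 192.8 kip·ft

Take M_B as the redundant. Released structure: two simple spans AB and BC with a hinge at B.
End slopes at the hinge B, treating each span as simply supported:
  span AB: triangular load, peak 25: w₀L³/(45EI) = 295.2/EI
  span AB: point load 117 at a = 6.08: Pab(L + a)/(6LEI) = 419.3/EI
  span BC: UDL 15: wL³/(24EI) = 320/EI
  relative rotation θ_0 = (714.5 + 320)/EI = 1035/EI
A unit hogging moment at B produces rotation L₁/(3EI) + L₂/(3EI) = 5.367/EI.
Compatibility: M_B·(L₁+L₂)/(3EI) = θ_0, giving M_B = 192.8 kip·ft (hogging).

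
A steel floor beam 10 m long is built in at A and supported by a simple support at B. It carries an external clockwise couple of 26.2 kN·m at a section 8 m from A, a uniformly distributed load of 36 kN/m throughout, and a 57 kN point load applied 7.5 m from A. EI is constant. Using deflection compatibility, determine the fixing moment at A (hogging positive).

Take the reaction at B as the redundant and release it; the primary structure is a cantilever fixed at A.
Free-end deflection of the primary structure under the applied loading (downward +):
  clockwise couple 26.2 at a = 8: M₀a(2L − a)/(2EI) = 1258/EI
  UDL 36: wL⁴/(8EI) = 45000/EI
  point load 57 at a = 7.5: Pa²(3L − a)/(6EI) = 12023/EI
  δ_0 = 58281/EI
Tip deflection under a unit load at B: L³/(3EI) = 333.3/EI.
Compatibility at B: δ_0 − R_B·δ_{BB} = 0, so R_B = 58281/333.3 = 174.8 kN.
Moment equilibrium about A: M_A = Σ(load moments about A) − R_B·L = 2254 − 174.8×10 = 505.3 kN·m.

M_A = 505.3 kN·m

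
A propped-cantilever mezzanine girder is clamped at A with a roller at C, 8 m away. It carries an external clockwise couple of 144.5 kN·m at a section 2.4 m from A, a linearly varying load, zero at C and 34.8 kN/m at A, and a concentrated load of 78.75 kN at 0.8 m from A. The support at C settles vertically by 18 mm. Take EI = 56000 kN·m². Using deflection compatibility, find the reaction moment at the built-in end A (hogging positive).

M_A = 283.6 kN·m

Choose R_C as the redundant. The primary structure is the cantilever fixed at A.
Deflection at C on the released cantilever, summing each load's contribution:
  clockwise couple 144.5 at a = 2.4: M₀a(2L − a)/(2EI) = 2358/EI
  triangular load, peak 34.8 at the fixed end: w₀L⁴/(30EI) = 4751/EI
  point load 78.75 at a = 0.8: Pa²(3L − a)/(6EI) = 194.9/EI
  δ_0 = 7304/EI
Tip deflection under a unit load at C: L³/(3EI) = 170.7/EI.
With EI = 56000 kN·m²: δ_0 = 0.13044 m and δ_{CC} = 0.003048 m/kN.
Compatibility — the beam at C must follow the support down by 0.018 m: δ_0 − R_C·δ_{CC} = 0.018, so R_C = (0.13044 − 0.018)/0.003048 = 36.89 kN.
Moment equilibrium about A: M_A = Σ(load moments about A) − R_C·L = 578.7 − 36.89×8 = 283.6 kN·m.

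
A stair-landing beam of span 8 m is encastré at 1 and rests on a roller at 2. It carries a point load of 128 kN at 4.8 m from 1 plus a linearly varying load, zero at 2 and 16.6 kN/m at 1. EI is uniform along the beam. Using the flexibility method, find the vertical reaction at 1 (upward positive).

Remove the prop at 2; the released (primary) structure is a cantilever built in at 1.
Downward deflection at the released point 2 due to the loads:
  point load 128 at a = 4.8: Pa²(3L − a)/(6EI) = 9437/EI
  triangular load, peak 16.6 at the fixed end: w₀L⁴/(30EI) = 2266/EI
  δ_0 = 11704/EI
Flexibility coefficient — unit upward force at 2: δ_{22} = L³/(3EI) = 170.7/EI.
The prop prevents deflection at 2: R_2 = δ_0/δ_{22} = 11704/170.7 = 68.58 kN.
Vertical equilibrium: R_1 = ΣP − R_2 = 194.4 − 68.58 = 125.8 kN.

R_1 = 125.8 kN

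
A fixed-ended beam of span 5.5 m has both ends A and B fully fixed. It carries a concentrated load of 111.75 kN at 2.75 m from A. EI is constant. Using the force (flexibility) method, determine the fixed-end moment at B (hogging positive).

Take the two fixed-end moments M_A, M_B as redundants; the released structure is the simple span AB.
End rotations of the released simple span under the applied load (×1/EI):
  at A: point load 111.75 at a = 2.75: Pab(L + b)/(6LEI) = 211.3/EI
  at B: point load 111.75 at a = 2.75: Pab(L + a)/(6LEI) = 211.3/EI
  θ_A0 = 211.3/EI,  θ_B0 = 211.3/EI
Flexibility coefficients: a unit moment at one end gives L/(3EI) there and L/(6EI) at the far end, so f₁₁ = f₂₂ = 1.833/EI and f₁₂ = f₂₁ = 0.9167/EI.
Compatibility — zero rotation at each built-in end:
  1.833 M_A + 0.9167 M_B = 211.3
  0.9167 M_A + 1.833 M_B = 211.3
Solving the pair gives M_A = 76.83 kN·m and M_B = 76.83 kN·m (hogging).

M_B = 76.83 kN·m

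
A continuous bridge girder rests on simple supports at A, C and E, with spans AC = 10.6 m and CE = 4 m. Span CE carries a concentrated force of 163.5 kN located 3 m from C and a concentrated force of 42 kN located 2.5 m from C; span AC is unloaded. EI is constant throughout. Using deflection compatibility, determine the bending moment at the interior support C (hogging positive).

Insert a hinge at C; M_C is the redundant, and each span becomes simply supported.
End slopes at the hinge C, treating each span as simply supported:
  span CE: point load 163.5 at a = 3: Pab(L + b)/(6LEI) = 102.2/EI
  span CE: point load 42 at a = 2.5: Pab(L + b)/(6LEI) = 36.09/EI
  relative rotation θ_0 = (0 + 138.3)/EI = 138.3/EI
A unit hogging moment at C produces rotation L₁/(3EI) + L₂/(3EI) = 4.867/EI.
Compatibility: M_C·(L₁+L₂)/(3EI) = θ_0, giving M_C = 28.41 kN·m (hogging).

M_C = 28.41 kN·m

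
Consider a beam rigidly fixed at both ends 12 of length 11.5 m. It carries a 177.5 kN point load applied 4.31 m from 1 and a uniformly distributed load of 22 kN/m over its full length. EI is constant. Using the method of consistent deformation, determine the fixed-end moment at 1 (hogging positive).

M_1 = 541.5 kN·m

Take the two fixed-end moments M_1, M_2 as redundants; the released structure is the simple span 12.
On the primary (simply-supported) span, the end slopes from the loading are:
  at 1: point load 177.5 at a = 4.31: Pab(L + b)/(6LEI) = 1490/EI
  at 2: point load 177.5 at a = 4.31: Pab(L + a)/(6LEI) = 1260/EI
  at 1: UDL 22: wL³/(24EI) = 1394/EI
  at 2: UDL 22: wL³/(24EI) = 1394/EI
  θ_10 = 2884/EI,  θ_20 = 2654/EI
Flexibility coefficients: a unit moment at one end gives L/(3EI) there and L/(6EI) at the far end, so f₁₁ = f₂₂ = 3.833/EI and f₁₂ = f₂₁ = 1.917/EI.
Compatibility — zero rotation at each built-in end:
  3.833 M_1 + 1.917 M_2 = 2884
  1.917 M_1 + 3.833 M_2 = 2654
Solving the pair gives M_1 = 541.5 kN·m and M_2 = 421.7 kN·m (hogging).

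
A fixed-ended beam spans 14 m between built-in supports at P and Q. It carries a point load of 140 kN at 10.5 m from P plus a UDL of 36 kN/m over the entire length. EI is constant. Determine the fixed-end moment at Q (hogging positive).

Take the two fixed-end moments M_P, M_Q as redundants; the released structure is the simple span PQ.
End rotations of the released simple span under the applied load (×1/EI):
  at P: point load 140 at a = 10.5: Pab(L + b)/(6LEI) = 1072/EI
  at Q: point load 140 at a = 10.5: Pab(L + a)/(6LEI) = 1501/EI
  at P: UDL 36: wL³/(24EI) = 4116/EI
  at Q: UDL 36: wL³/(24EI) = 4116/EI
  θ_P0 = 5188/EI,  θ_Q0 = 5617/EI
Flexibility coefficients: a unit moment at one end gives L/(3EI) there and L/(6EI) at the far end, so f₁₁ = f₂₂ = 4.667/EI and f₁₂ = f₂₁ = 2.333/EI.
Compatibility — zero rotation at each built-in end:
  4.667 M_P + 2.333 M_Q = 5188
  2.333 M_P + 4.667 M_Q = 5617
Solving the pair gives M_P = 679.9 kN·m and M_Q = 863.6 kN·m (hogging).

M_Q = 863.6 kN·m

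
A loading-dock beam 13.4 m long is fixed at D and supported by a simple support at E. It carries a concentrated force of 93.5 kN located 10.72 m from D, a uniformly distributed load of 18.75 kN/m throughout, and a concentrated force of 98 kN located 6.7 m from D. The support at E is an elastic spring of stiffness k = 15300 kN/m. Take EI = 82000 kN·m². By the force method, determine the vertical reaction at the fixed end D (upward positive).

R_D = 253.3 kN

Take the reaction at E as the redundant and release it; the primary structure is a cantilever fixed at D.
Downward deflection at the released point E due to the loads:
  point load 93.5 at a = 10.72: Pa²(3L − a)/(6EI) = 52793/EI
  UDL 18.75: wL⁴/(8EI) = 75567/EI
  point load 98 at a = 6.7: Pa²(3L − a)/(6EI) = 24562/EI
  δ_0 = 152922/EI
Tip deflection under a unit load at E: L³/(3EI) = 802/EI.
With EI = 82000 kN·m²: δ_0 = 1.8649 m and δ_{EE} = 0.009781 m/kN.
Compatibility — the spring shortens by R_E/k under the reaction it provides: δ_0 − R_E·δ_{EE} = R_E/k. With 1/k = 0.000065 m/kN, R_E = δ_0 / (δ_{EE} + 1/k) = 1.8649 / (0.009781 + 0.000065) = 189.4 kN.
Vertical equilibrium: R_D = ΣP − R_E = 442.8 − 189.4 = 253.3 kN.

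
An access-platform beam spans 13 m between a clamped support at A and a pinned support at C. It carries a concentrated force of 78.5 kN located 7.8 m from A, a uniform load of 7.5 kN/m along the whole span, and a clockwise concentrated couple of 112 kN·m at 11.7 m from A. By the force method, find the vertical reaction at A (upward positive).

Remove the prop at C; the released (primary) structure is a cantilever built in at A.
Downward deflection at the released point C due to the loads:
  point load 78.5 at a = 7.8: Pa²(3L − a)/(6EI) = 24835/EI
  UDL 7.5: wL⁴/(8EI) = 26776/EI
  clockwise couple 112 at a = 11.7: M₀a(2L − a)/(2EI) = 9369/EI
  δ_0 = 60980/EI
Flexibility coefficient — unit upward force at C: δ_{CC} = L³/(3EI) = 732.3/EI.
Compatibility at C: δ_0 − R_C·δ_{CC} = 0, so R_C = 60980/732.3 = 83.27 kN.
Vertical equilibrium: R_A = ΣP − R_C = 176 − 83.27 = 92.73 kN.

R_A = 92.73 kN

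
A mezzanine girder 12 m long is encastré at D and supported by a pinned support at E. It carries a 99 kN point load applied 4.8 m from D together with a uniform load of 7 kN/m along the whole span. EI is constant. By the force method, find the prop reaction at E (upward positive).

Release the roller at E. Primary structure: cantilever fixed at D.
Downward deflection at the released point E due to the loads:
  point load 99 at a = 4.8: Pa²(3L − a)/(6EI) = 11861/EI
  UDL 7: wL⁴/(8EI) = 18144/EI
  δ_0 = 30005/EI
Flexibility coefficient — unit upward force at E: δ_{EE} = L³/(3EI) = 576/EI.
The prop prevents deflection at E: R_E = δ_0/δ_{EE} = 30005/576 = 52.09 kN.

R_E = 52.09 kN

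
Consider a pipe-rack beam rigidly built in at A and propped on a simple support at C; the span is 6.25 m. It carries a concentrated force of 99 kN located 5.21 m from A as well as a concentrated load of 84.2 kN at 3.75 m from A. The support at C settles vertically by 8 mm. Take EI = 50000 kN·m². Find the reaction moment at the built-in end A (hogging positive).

M_A = 169.2 kN·m

Remove the prop at C; the released (primary) structure is a cantilever built in at A.
Primary-structure tip deflection at C by superposition:
  point load 99 at a = 5.21: Pa²(3L − a)/(6EI) = 6064/EI
  point load 84.2 at a = 3.75: Pa²(3L − a)/(6EI) = 2960/EI
  δ_0 = 9024/EI
Tip deflection under a unit load at C: L³/(3EI) = 81.38/EI.
With EI = 50000 kN·m²: δ_0 = 0.18049 m and δ_{CC} = 0.001628 m/kN.
Compatibility — the beam at C must follow the support down by 0.008 m: δ_0 − R_C·δ_{CC} = 0.008, so R_C = (0.18049 − 0.008)/0.001628 = 106 kN.
Moment equilibrium about A: M_A = Σ(load moments about A) − R_C·L = 831.5 − 106×6.25 = 169.2 kN·m.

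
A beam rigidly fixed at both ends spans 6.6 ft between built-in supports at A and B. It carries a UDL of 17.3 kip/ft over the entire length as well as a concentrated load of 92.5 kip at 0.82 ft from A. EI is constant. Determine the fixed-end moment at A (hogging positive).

Take the two fixed-end moments M_A, M_B as redundants; the released structure is the simple span AB.
Simple-span end rotations at A and B under the given loads:
  at A: UDL 17.3: wL³/(24EI) = 207.2/EI
  at B: UDL 17.3: wL³/(24EI) = 207.2/EI
  at A: point load 92.5 at a = 0.82: Pab(L + b)/(6LEI) = 137.1/EI
  at B: point load 92.5 at a = 0.82: Pab(L + a)/(6LEI) = 82.15/EI
  θ_A0 = 344.3/EI,  θ_B0 = 289.4/EI
Flexibility coefficients: a unit moment at one end gives L/(3EI) there and L/(6EI) at the far end, so f₁₁ = f₂₂ = 2.2/EI and f₁₂ = f₂₁ = 1.1/EI.
Compatibility — zero rotation at each built-in end:
  2.2 M_A + 1.1 M_B = 344.3
  1.1 M_A + 2.2 M_B = 289.4
Solving the pair gives M_A = 121 kip·ft and M_B = 71.05 kip·ft (hogging).

M_A = 121 kip·ft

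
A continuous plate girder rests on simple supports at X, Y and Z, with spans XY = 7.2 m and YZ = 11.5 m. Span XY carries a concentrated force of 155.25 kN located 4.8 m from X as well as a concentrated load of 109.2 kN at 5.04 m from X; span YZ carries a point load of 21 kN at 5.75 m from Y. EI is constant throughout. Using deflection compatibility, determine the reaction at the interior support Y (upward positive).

R_Y = 226.9 kN

Insert a hinge at Y; M_Y is the redundant, and each span becomes simply supported.
Discontinuity in slope at Y on the released structure — sum the simple-span end rotations:
  span XY: point load 155.25 at a = 4.8: Pab(L + a)/(6LEI) = 496.8/EI
  span XY: point load 109.2 at a = 5.04: Pab(L + a)/(6LEI) = 336.8/EI
  span YZ: point load 21 at a = 5.75: Pab(L + b)/(6LEI) = 173.6/EI
  relative rotation θ_0 = (833.6 + 173.6)/EI = 1007/EI
A unit hogging moment at Y produces rotation L₁/(3EI) + L₂/(3EI) = 6.233/EI.
Slope continuity at Y: θ_0 = M_Y·6.233/EI, so M_Y = 1007/6.233 = 161.6 kN·m (hogging).
Span XY, ΣM about X with M_Y applied at Y: R_Y^{XY}·7.2 = 1296 + 161.6, so R_Y^{XY} = 202.4 kN and R_X = 264.4 − 202.4 = 62.07 kN.
Span YZ, ΣM about Z: R_Y^{YZ}·11.5 = 120.8 + 161.6, so R_Y^{YZ} = 24.55 kN and R_Z = 21 − 24.55 = -3.551 kN.
R_Y = 202.4 + 24.55 = 226.9 kN.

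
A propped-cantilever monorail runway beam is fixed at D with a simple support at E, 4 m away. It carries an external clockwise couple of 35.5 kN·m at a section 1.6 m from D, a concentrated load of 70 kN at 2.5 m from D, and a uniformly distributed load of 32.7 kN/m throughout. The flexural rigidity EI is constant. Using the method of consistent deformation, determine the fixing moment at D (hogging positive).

M_D = 111.9 kN·m

Release the roller at E. Primary structure: cantilever fixed at D.
Free-end deflection of the primary structure under the applied loading (downward +):
  clockwise couple 35.5 at a = 1.6: M₀a(2L − a)/(2EI) = 181.8/EI
  point load 70 at a = 2.5: Pa²(3L − a)/(6EI) = 692.7/EI
  UDL 32.7: wL⁴/(8EI) = 1046/EI
  δ_0 = 1921/EI
Tip deflection under a unit load at E: L³/(3EI) = 21.33/EI.
Compatibility at E: δ_0 − R_E·δ_{EE} = 0, so R_E = 1921/21.33 = 90.04 kN.
Moment equilibrium about D: M_D = Σ(load moments about D) − R_E·L = 472.1 − 90.04×4 = 111.9 kN·m.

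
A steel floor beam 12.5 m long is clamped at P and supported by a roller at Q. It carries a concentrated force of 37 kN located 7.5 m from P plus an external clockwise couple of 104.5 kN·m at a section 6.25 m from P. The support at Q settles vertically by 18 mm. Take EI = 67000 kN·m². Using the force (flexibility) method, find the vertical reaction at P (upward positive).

R_P = 13.46 kN

Remove the prop at Q; the released (primary) structure is a cantilever built in at P.
Downward deflection at the released point Q due to the loads:
  point load 37 at a = 7.5: Pa²(3L − a)/(6EI) = 10406/EI
  clockwise couple 104.5 at a = 6.25: M₀a(2L − a)/(2EI) = 6123/EI
  δ_0 = 16529/EI
Flexibility coefficient — unit upward force at Q: δ_{QQ} = L³/(3EI) = 651/EI.
With EI = 67000 kN·m²: δ_0 = 0.24671 m and δ_{QQ} = 0.009717 m/kN.
Compatibility — the beam at Q must follow the support down by 0.018 m: δ_0 − R_Q·δ_{QQ} = 0.018, so R_Q = (0.24671 − 0.018)/0.009717 = 23.54 kN.
Vertical equilibrium: R_P = ΣP − R_Q = 37 − 23.54 = 13.46 kN.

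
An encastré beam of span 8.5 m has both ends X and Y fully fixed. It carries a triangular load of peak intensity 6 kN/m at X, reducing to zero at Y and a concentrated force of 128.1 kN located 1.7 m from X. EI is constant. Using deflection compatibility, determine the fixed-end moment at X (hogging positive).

Take the two fixed-end moments M_X, M_Y as redundants; the released structure is the simple span XY.
Simple-span end rotations at X and Y under the given loads:
  at X: triangular load, peak 6: w₀L³/(45EI) = 81.88/EI
  at Y: triangular load, peak 6: 7w₀L³/(360EI) = 71.65/EI
  at X: point load 128.1 at a = 1.7: Pab(L + b)/(6LEI) = 444.3/EI
  at Y: point load 128.1 at a = 1.7: Pab(L + a)/(6LEI) = 296.2/EI
  θ_X0 = 526.1/EI,  θ_Y0 = 367.8/EI
Flexibility coefficients: a unit moment at one end gives L/(3EI) there and L/(6EI) at the far end, so f₁₁ = f₂₂ = 2.833/EI and f₁₂ = f₂₁ = 1.417/EI.
Compatibility — zero rotation at each built-in end:
  2.833 M_X + 1.417 M_Y = 526.1
  1.417 M_X + 2.833 M_Y = 367.8
Solving the pair gives M_X = 161 kN·m and M_Y = 49.29 kN·m (hogging).

M_X = 161 kN·m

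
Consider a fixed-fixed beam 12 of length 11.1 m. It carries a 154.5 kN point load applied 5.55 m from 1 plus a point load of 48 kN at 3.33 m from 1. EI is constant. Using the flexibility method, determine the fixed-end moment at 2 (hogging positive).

M_2 = 247.9 kN·m

Release both end moments; the primary structure is a simply-supported span 12 with redundants M_1 and M_2.
On the primary (simply-supported) span, the end slopes from the loading are:
  at 1: point load 154.5 at a = 5.55: Pab(L + b)/(6LEI) = 1190/EI
  at 2: point load 154.5 at a = 5.55: Pab(L + a)/(6LEI) = 1190/EI
  at 1: point load 48 at a = 3.33: Pab(L + b)/(6LEI) = 351.9/EI
  at 2: point load 48 at a = 3.33: Pab(L + a)/(6LEI) = 269.1/EI
  θ_10 = 1542/EI,  θ_20 = 1459/EI
Flexibility coefficients: a unit moment at one end gives L/(3EI) there and L/(6EI) at the far end, so f₁₁ = f₂₂ = 3.7/EI and f₁₂ = f₂₁ = 1.85/EI.
Compatibility — zero rotation at each built-in end:
  3.7 M_1 + 1.85 M_2 = 1542
  1.85 M_1 + 3.7 M_2 = 1459
Solving the pair gives M_1 = 292.7 kN·m and M_2 = 247.9 kN·m (hogging).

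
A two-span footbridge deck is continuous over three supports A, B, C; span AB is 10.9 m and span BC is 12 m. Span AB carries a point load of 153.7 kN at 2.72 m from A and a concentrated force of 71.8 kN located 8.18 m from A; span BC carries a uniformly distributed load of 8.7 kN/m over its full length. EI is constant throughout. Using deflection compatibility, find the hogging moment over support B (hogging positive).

Take M_B as the redundant. Released structure: two simple spans AB and BC with a hinge at B.
End slopes at the hinge B, treating each span as simply supported:
  span AB: point load 153.7 at a = 2.72: Pab(L + a)/(6LEI) = 712.2/EI
  span AB: point load 71.8 at a = 8.18: Pab(L + a)/(6LEI) = 466.1/EI
  span BC: UDL 8.7: wL³/(24EI) = 626.4/EI
  relative rotation θ_0 = (1178 + 626.4)/EI = 1805/EI
A unit hogging moment at B produces rotation L₁/(3EI) + L₂/(3EI) = 7.633/EI.
Slope continuity at B: θ_0 = M_B·7.633/EI, so M_B = 1805/7.633 = 236.4 kN·m (hogging).

M_B = 236.4 kN·m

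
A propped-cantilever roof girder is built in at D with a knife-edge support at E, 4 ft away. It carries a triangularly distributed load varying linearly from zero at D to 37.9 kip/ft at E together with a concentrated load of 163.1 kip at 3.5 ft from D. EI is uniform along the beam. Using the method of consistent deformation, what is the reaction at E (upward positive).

R_E = 174.4 kip

Choose R_E as the redundant. The primary structure is the cantilever fixed at D.
Free-end deflection of the primary structure under the applied loading (downward +):
  triangular load, peak 37.9 at the free end: 11w₀L⁴/(120EI) = 889.4/EI
  point load 163.1 at a = 3.5: Pa²(3L − a)/(6EI) = 2830/EI
  δ_0 = 3720/EI
Tip deflection under a unit load at E: L³/(3EI) = 21.33/EI.
Compatibility at E: δ_0 − R_E·δ_{EE} = 0, so R_E = 3720/21.33 = 174.4 kip.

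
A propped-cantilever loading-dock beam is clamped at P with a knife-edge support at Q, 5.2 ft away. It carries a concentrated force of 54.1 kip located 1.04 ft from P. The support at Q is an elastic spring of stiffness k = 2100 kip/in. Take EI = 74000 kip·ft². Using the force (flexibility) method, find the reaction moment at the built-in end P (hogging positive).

M_P = 41.44 kip·ft

Release the roller at Q. Primary structure: cantilever fixed at P.
Deflection at Q on the released cantilever, summing each load's contribution:
  point load 54.1 at a = 1.04: Pa²(3L − a)/(6EI) = 142/EI
Flexibility coefficient — unit upward force at Q: δ_{QQ} = L³/(3EI) = 46.87/EI.
With EI = 74000 kip·ft²: δ_0 = 0.001919 ft and δ_{QQ} = 0.000633 ft/kip.
Compatibility — the spring shortens by R_Q/k under the reaction it provides: δ_0 − R_Q·δ_{QQ} = R_Q/k. With 1/k = 1/(2100×12) ft/kip = 0.00004 ft/kip, R_Q = δ_0 / (δ_{QQ} + 1/k) = 0.001919 / (0.000633 + 0.00004) = 2.851 kip.
Moment equilibrium about P: M_P = Σ(load moments about P) − R_Q·L = 56.26 − 2.851×5.2 = 41.44 kip·ft.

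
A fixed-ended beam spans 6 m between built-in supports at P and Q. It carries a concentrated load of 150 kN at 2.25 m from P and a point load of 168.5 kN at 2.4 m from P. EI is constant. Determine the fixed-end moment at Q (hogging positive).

M_Q = 176.2 kN·m

Take the two fixed-end moments M_P, M_Q as redundants; the released structure is the simple span PQ.
End rotations of the released simple span under the applied load (×1/EI):
  at P: point load 150 at a = 2.25: Pab(L + b)/(6LEI) = 342.8/EI
  at Q: point load 150 at a = 2.25: Pab(L + a)/(6LEI) = 290/EI
  at P: point load 168.5 at a = 2.4: Pab(L + b)/(6LEI) = 388.2/EI
  at Q: point load 168.5 at a = 2.4: Pab(L + a)/(6LEI) = 339.7/EI
  θ_P0 = 731/EI,  θ_Q0 = 629.7/EI
Flexibility coefficients: a unit moment at one end gives L/(3EI) there and L/(6EI) at the far end, so f₁₁ = f₂₂ = 2/EI and f₁₂ = f₂₁ = 1/EI.
Compatibility — zero rotation at each built-in end:
  2 M_P + 1 M_Q = 731
  1 M_P + 2 M_Q = 629.7
Solving the pair gives M_P = 277.4 kN·m and M_Q = 176.2 kN·m (hogging).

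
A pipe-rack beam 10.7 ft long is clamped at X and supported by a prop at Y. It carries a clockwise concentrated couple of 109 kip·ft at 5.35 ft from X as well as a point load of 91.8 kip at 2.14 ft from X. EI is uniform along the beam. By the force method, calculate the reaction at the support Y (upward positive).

R_Y = 16.6 kip

Take the reaction at Y as the redundant and release it; the primary structure is a cantilever fixed at X.
Deflection at Y on the released cantilever, summing each load's contribution:
  clockwise couple 109 at a = 5.35: M₀a(2L − a)/(2EI) = 4680/EI
  point load 91.8 at a = 2.14: Pa²(3L − a)/(6EI) = 2099/EI
  δ_0 = 6779/EI
Flexibility coefficient — unit upward force at Y: δ_{YY} = L³/(3EI) = 408.3/EI.
The prop prevents deflection at Y: R_Y = δ_0/δ_{YY} = 6779/408.3 = 16.6 kip.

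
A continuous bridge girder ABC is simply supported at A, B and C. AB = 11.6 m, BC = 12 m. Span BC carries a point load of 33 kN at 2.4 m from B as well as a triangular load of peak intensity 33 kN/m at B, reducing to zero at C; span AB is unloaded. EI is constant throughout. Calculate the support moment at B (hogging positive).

Take M_B as the redundant. Released structure: two simple spans AB and BC with a hinge at B.
Discontinuity in slope at B on the released structure — sum the simple-span end rotations:
  span BC: point load 33 at a = 2.4: Pab(L + b)/(6LEI) = 228.1/EI
  span BC: triangular load, peak 33: w₀L³/(45EI) = 1267/EI
  relative rotation θ_0 = (0 + 1495)/EI = 1495/EI
A unit hogging moment at B produces rotation L₁/(3EI) + L₂/(3EI) = 7.867/EI.
Slope continuity at B: θ_0 = M_B·7.867/EI, so M_B = 1495/7.867 = 190.1 kN·m (hogging).

M_B = 190.1 kN·m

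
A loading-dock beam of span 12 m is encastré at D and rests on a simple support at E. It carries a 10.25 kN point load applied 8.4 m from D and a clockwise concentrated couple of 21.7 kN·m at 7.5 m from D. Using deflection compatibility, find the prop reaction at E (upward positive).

R_E = 8.107 kN

Choose R_E as the redundant. The primary structure is the cantilever fixed at D.
Free-end deflection of the primary structure under the applied loading (downward +):
  point load 10.25 at a = 8.4: Pa²(3L − a)/(6EI) = 3327/EI
  clockwise couple 21.7 at a = 7.5: M₀a(2L − a)/(2EI) = 1343/EI
  δ_0 = 4670/EI
Tip deflection under a unit load at E: L³/(3EI) = 576/EI.
Compatibility at E: δ_0 − R_E·δ_{EE} = 0, so R_E = 4670/576 = 8.107 kN.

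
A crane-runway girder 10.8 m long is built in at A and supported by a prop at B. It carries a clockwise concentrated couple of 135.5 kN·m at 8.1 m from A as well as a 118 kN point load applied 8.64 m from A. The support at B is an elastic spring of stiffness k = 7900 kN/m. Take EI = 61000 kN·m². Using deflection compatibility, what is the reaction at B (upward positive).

Choose R_B as the redundant. The primary structure is the cantilever fixed at A.
Free-end deflection of the primary structure under the applied loading (downward +):
  clockwise couple 135.5 at a = 8.1: M₀a(2L − a)/(2EI) = 7408/EI
  point load 118 at a = 8.64: Pa²(3L − a)/(6EI) = 34882/EI
  δ_0 = 42291/EI
Flexibility coefficient — unit upward force at B: δ_{BB} = L³/(3EI) = 419.9/EI.
With EI = 61000 kN·m²: δ_0 = 0.69329 m and δ_{BB} = 0.006884 m/kN.
Compatibility — the spring shortens by R_B/k under the reaction it provides: δ_0 − R_B·δ_{BB} = R_B/k. With 1/k = 0.000127 m/kN, R_B = δ_0 / (δ_{BB} + 1/k) = 0.69329 / (0.006884 + 0.000127) = 98.9 kN.

R_B = 98.9 kN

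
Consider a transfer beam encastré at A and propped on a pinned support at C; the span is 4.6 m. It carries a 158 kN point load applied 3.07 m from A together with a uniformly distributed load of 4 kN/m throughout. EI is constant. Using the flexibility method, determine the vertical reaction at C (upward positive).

Remove the prop at C; the released (primary) structure is a cantilever built in at A.
Deflection at C on the released cantilever, summing each load's contribution:
  point load 158 at a = 3.07: Pa²(3L − a)/(6EI) = 2663/EI
  UDL 4: wL⁴/(8EI) = 223.9/EI
  δ_0 = 2887/EI
Flexibility coefficient — unit upward force at C: δ_{CC} = L³/(3EI) = 32.45/EI.
The prop prevents deflection at C: R_C = δ_0/δ_{CC} = 2887/32.45 = 88.98 kN.

R_C = 88.98 kN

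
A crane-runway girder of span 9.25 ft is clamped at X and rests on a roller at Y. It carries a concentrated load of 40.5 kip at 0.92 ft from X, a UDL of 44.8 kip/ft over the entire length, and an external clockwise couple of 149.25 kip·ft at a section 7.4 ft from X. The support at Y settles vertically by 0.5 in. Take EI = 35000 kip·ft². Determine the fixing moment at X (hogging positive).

M_X = 496.5 kip·ft

Release the roller at Y. Primary structure: cantilever fixed at X.
Free-end deflection of the primary structure under the applied loading (downward +):
  point load 40.5 at a = 0.92: Pa²(3L − a)/(6EI) = 153.3/EI
  UDL 44.8: wL⁴/(8EI) = 40997/EI
  clockwise couple 149.25 at a = 7.4: M₀a(2L − a)/(2EI) = 6130/EI
  δ_0 = 47280/EI
Flexibility coefficient — unit upward force at Y: δ_{YY} = L³/(3EI) = 263.8/EI.
With EI = 35000 kip·ft²: δ_0 = 1.3509 ft and δ_{YY} = 0.007538 ft/kip.
Compatibility — the beam at Y must follow the support down by 0.04167 ft: δ_0 − R_Y·δ_{YY} = 0.04167, so R_Y = (1.3509 − 0.04167)/0.007538 = 173.7 kip.
Moment equilibrium about X: M_X = Σ(load moments about X) − R_Y·L = 2103 − 173.7×9.25 = 496.5 kip·ft.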